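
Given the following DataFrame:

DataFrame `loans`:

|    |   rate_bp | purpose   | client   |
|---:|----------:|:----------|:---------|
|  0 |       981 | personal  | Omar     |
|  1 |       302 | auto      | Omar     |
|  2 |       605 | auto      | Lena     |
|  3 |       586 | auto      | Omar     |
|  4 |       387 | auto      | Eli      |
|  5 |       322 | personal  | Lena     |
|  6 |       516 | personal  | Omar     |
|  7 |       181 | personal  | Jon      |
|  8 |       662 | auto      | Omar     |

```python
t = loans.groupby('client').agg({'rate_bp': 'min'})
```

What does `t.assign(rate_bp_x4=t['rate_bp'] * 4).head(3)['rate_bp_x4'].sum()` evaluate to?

3560

group by client, min of rate_bp:
        rate_bp
client         
Eli         387
Jon         181
Lena        322
Omar        302
add column rate_bp_x4 = t['rate_bp'] * 4:
        rate_bp  rate_bp_x4
client                     
Eli         387        1548
Jon         181         724
Lena        322        1288
Omar        302        1208
take first 3 rows:
        rate_bp  rate_bp_x4
client                     
Eli         387        1548
Jon         181         724
Lena        322        1288
sum of column 'rate_bp_x4' → 3560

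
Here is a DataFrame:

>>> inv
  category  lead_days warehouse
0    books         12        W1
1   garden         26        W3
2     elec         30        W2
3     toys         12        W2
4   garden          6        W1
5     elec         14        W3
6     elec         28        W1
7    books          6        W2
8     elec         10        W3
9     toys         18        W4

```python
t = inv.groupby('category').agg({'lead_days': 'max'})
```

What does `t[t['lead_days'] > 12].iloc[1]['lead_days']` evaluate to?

group by category, max of lead_days:
          lead_days
category           
books            12
elec             30
garden           26
toys             18
filter rows where lead_days > 12:
          lead_days
category           
elec             30
garden           26
toys             18
value at position 1, column 'lead_days' → 26

26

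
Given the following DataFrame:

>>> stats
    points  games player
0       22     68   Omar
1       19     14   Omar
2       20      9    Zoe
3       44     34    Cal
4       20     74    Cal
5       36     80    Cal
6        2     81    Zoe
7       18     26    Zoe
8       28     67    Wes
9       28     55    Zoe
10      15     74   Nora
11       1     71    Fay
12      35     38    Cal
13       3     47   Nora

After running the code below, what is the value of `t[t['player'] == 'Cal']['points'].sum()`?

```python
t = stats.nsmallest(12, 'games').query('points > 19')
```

take 12 rows with smallest games:
    points  games player
2       20      9    Zoe
1       19     14   Omar
7       18     26    Zoe
3       44     34    Cal
12      35     38    Cal
13       3     47   Nora
9       28     55    Zoe
8       28     67    Wes
0       22     68   Omar
11       1     71    Fay
4       20     74    Cal
10      15     74   Nora
filter rows where points > 19:
    points  games player
2       20      9    Zoe
3       44     34    Cal
12      35     38    Cal
9       28     55    Zoe
8       28     67    Wes
0       22     68   Omar
4       20     74    Cal
filter rows where player == 'Cal':
    points  games player
3       44     34    Cal
12      35     38    Cal
4       20     74    Cal
Finally, sum of column 'points' = 99.

99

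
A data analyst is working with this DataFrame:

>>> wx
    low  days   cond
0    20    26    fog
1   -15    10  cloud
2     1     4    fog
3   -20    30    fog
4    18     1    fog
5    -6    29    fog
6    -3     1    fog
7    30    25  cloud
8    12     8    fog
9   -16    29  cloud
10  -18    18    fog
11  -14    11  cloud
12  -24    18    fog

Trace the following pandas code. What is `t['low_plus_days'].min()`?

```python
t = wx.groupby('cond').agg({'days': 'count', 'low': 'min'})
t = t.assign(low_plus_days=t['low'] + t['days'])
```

-15

group by cond: count(days), min(low):
       days  low
cond            
cloud     4  -16
fog       9  -24
add column low_plus_days = t['low'] + t['days']:
       days  low  low_plus_days
cond                           
cloud     4  -16            -12
fog       9  -24            -15
Taking the min of column 'low_plus_days' gives -15.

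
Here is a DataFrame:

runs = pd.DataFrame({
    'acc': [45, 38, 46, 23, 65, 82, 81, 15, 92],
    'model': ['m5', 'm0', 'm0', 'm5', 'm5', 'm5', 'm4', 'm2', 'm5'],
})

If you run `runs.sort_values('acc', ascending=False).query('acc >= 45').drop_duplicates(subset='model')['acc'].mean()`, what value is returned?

73.0

sort by acc descending:
   acc model
8   92    m5
5   82    m5
6   81    m4
4   65    m5
2   46    m0
0   45    m5
1   38    m0
3   23    m5
7   15    m2
filter rows where acc >= 45:
   acc model
8   92    m5
5   82    m5
6   81    m4
4   65    m5
2   46    m0
0   45    m5
drop duplicate model (keep=first):
   acc model
8   92    m5
6   81    m4
2   46    m0
Taking the mean of column 'acc' gives 73.0.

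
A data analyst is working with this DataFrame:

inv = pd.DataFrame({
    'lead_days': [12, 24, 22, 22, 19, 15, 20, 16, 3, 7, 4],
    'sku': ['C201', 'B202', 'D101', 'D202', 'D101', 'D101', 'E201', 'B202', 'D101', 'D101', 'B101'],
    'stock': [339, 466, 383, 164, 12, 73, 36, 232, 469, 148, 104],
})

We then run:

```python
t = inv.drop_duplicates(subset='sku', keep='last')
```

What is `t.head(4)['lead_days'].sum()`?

drop duplicate sku (keep=last):
    lead_days   sku  stock
0          12  C201    339
3          22  D202    164
6          20  E201     36
7          16  B202    232
9           7  D101    148
10          4  B101    104
take first 4 rows:
   lead_days   sku  stock
0         12  C201    339
3         22  D202    164
6         20  E201     36
7         16  B202    232
Finally, sum of column 'lead_days' = 70.

70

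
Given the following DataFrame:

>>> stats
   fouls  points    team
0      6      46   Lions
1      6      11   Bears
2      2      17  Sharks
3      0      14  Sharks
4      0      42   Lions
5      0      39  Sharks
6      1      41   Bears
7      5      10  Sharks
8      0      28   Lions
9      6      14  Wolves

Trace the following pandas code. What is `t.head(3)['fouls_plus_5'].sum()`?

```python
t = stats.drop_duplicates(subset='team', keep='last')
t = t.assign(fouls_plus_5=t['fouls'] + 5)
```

21

drop duplicate team (keep=last):
   fouls  points    team
6      1      41   Bears
7      5      10  Sharks
8      0      28   Lions
9      6      14  Wolves
add column fouls_plus_5 = t['fouls'] + 5:
   fouls  points    team  fouls_plus_5
6      1      41   Bears             6
7      5      10  Sharks            10
8      0      28   Lions             5
9      6      14  Wolves            11
take first 3 rows:
   fouls  points    team  fouls_plus_5
6      1      41   Bears             6
7      5      10  Sharks            10
8      0      28   Lions             5
The sum of column 'fouls_plus_5' is 21.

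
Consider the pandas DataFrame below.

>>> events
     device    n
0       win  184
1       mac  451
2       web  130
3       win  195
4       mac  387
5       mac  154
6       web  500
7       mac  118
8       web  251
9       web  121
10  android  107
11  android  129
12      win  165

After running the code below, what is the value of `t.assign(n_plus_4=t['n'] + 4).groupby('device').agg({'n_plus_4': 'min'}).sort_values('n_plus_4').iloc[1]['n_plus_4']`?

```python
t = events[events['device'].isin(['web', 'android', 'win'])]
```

125

filter rows where device in ['web', 'android', 'win']:
     device    n
0       win  184
2       web  130
3       win  195
6       web  500
8       web  251
9       web  121
10  android  107
11  android  129
12      win  165
add column n_plus_4 = t['n'] + 4:
     device    n  n_plus_4
0       win  184       188
2       web  130       134
3       win  195       199
6       web  500       504
8       web  251       255
9       web  121       125
10  android  107       111
11  android  129       133
12      win  165       169
group by device, min of n_plus_4:
         n_plus_4
device           
android       111
web           125
win           169
sort by n_plus_4:
         n_plus_4
device           
android       111
web           125
win           169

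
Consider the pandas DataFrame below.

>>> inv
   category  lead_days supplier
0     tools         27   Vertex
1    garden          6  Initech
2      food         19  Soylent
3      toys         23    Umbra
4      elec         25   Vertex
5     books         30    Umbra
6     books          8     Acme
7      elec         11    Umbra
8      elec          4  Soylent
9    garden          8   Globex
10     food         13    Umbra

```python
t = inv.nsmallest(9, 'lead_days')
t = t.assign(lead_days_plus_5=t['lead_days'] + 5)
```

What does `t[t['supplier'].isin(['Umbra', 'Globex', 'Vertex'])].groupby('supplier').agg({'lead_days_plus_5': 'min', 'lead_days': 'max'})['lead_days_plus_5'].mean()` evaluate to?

19.6666666667

take 9 rows with smallest lead_days:
   category  lead_days supplier
8      elec          4  Soylent
1    garden          6  Initech
6     books          8     Acme
9    garden          8   Globex
7      elec         11    Umbra
10     food         13    Umbra
2      food         19  Soylent
3      toys         23    Umbra
4      elec         25   Vertex
add column lead_days_plus_5 = t['lead_days'] + 5:
   category  lead_days supplier  lead_days_plus_5
8      elec          4  Soylent                 9
1    garden          6  Initech                11
6     books          8     Acme                13
9    garden          8   Globex                13
7      elec         11    Umbra                16
10     food         13    Umbra                18
2      food         19  Soylent                24
3      toys         23    Umbra                28
4      elec         25   Vertex                30
filter rows where supplier in ['Umbra', 'Globex', 'Vertex']:
   category  lead_days supplier  lead_days_plus_5
9    garden          8   Globex                13
7      elec         11    Umbra                16
10     food         13    Umbra                18
3      toys         23    Umbra                28
4      elec         25   Vertex                30
group by supplier: min(lead_days_plus_5), max(lead_days):
          lead_days_plus_5  lead_days
supplier                             
Globex                  13          8
Umbra                   16         23
Vertex                  30         25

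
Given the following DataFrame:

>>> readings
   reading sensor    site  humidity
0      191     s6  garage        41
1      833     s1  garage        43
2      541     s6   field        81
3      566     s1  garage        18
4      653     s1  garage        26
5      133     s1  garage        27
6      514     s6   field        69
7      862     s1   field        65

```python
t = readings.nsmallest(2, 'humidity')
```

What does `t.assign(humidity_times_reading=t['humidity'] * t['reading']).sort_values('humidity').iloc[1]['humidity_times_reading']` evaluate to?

take 2 rows with smallest humidity:
   reading sensor    site  humidity
3      566     s1  garage        18
4      653     s1  garage        26
add column humidity_times_reading = t['humidity'] * t['reading']:
   reading sensor    site  humidity  humidity_times_reading
3      566     s1  garage        18                   10188
4      653     s1  garage        26                   16978
sort by humidity:
   reading sensor    site  humidity  humidity_times_reading
3      566     s1  garage        18                   10188
4      653     s1  garage        26                   16978

16978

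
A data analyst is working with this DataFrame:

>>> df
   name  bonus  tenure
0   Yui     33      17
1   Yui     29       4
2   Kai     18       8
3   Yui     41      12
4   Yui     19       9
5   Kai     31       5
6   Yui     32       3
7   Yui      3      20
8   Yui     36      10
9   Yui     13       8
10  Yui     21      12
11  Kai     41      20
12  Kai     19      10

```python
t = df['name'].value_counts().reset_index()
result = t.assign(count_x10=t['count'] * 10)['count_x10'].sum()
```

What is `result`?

value_counts of name:
name
Yui    9
Kai    4
Name: count, dtype: int64
reset_index():
  name  count
0  Yui      9
1  Kai      4
add column count_x10 = t['count'] * 10:
  name  count  count_x10
0  Yui      9         90
1  Kai      4         40
Then the sum of column 'count_x10': 130

130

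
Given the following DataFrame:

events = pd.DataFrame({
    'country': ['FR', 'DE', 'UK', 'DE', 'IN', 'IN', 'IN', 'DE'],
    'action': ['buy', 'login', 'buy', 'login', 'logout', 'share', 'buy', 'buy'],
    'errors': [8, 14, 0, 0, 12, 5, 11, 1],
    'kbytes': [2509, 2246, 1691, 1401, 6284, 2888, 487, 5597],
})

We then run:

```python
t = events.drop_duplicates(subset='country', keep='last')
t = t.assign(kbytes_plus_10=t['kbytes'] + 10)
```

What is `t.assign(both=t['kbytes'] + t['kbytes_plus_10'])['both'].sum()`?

drop duplicate country (keep=last):
  country action  errors  kbytes
0      FR    buy       8    2509
2      UK    buy       0    1691
6      IN    buy      11     487
7      DE    buy       1    5597
add column kbytes_plus_10 = t['kbytes'] + 10:
  country action  errors  kbytes  kbytes_plus_10
0      FR    buy       8    2509            2519
2      UK    buy       0    1691            1701
6      IN    buy      11     487             497
7      DE    buy       1    5597            5607
add column both = t['kbytes'] + t['kbytes_plus_10']:
  country action  errors  kbytes  kbytes_plus_10   both
0      FR    buy       8    2509            2519   5028
2      UK    buy       0    1691            1701   3392
6      IN    buy      11     487             497    984
7      DE    buy       1    5597            5607  11204
Finally, sum of column 'both' = 20608.

20608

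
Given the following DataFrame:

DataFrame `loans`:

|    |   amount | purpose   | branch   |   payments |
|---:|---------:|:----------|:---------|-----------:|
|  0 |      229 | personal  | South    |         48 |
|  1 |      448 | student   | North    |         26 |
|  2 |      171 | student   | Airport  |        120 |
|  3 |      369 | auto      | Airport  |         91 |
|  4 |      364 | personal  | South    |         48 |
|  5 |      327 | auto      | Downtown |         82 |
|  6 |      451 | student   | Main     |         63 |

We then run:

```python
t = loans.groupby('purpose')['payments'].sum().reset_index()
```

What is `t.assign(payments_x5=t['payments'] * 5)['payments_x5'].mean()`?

796.666666667

group by purpose, sum of payments:
purpose
auto        173
personal     96
student     209
Name: payments, dtype: int64
reset_index():
    purpose  payments
0      auto       173
1  personal        96
2   student       209
add column payments_x5 = t['payments'] * 5:
    purpose  payments  payments_x5
0      auto       173          865
1  personal        96          480
2   student       209         1045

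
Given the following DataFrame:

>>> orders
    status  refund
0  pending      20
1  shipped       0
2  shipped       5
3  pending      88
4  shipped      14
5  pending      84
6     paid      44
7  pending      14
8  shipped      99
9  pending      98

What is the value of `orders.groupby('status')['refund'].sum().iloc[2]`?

group by status, sum of refund:
status
paid        44
pending    304
shipped    118
Name: refund, dtype: int64

118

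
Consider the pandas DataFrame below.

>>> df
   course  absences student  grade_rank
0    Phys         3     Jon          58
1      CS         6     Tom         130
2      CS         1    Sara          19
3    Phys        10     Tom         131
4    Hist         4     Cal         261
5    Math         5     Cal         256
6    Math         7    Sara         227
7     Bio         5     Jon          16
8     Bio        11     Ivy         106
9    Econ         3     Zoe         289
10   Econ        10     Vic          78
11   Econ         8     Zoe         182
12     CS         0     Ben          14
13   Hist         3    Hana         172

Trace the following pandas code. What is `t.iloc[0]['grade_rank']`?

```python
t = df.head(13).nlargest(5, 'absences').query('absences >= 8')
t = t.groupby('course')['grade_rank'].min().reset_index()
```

take first 13 rows:
   course  absences student  grade_rank
0    Phys         3     Jon          58
1      CS         6     Tom         130
2      CS         1    Sara          19
3    Phys        10     Tom         131
4    Hist         4     Cal         261
5    Math         5     Cal         256
6    Math         7    Sara         227
7     Bio         5     Jon          16
8     Bio        11     Ivy         106
9    Econ         3     Zoe         289
10   Econ        10     Vic          78
11   Econ         8     Zoe         182
12     CS         0     Ben          14
take 5 rows with largest absences:
   course  absences student  grade_rank
8     Bio        11     Ivy         106
3    Phys        10     Tom         131
10   Econ        10     Vic          78
11   Econ         8     Zoe         182
6    Math         7    Sara         227
filter rows where absences >= 8:
   course  absences student  grade_rank
8     Bio        11     Ivy         106
3    Phys        10     Tom         131
10   Econ        10     Vic          78
11   Econ         8     Zoe         182
group by course, min of grade_rank:
course
Bio     106
Econ     78
Phys    131
Name: grade_rank, dtype: int64
reset_index():
  course  grade_rank
0    Bio         106
1   Econ          78
2   Phys         131
Hence 106.

106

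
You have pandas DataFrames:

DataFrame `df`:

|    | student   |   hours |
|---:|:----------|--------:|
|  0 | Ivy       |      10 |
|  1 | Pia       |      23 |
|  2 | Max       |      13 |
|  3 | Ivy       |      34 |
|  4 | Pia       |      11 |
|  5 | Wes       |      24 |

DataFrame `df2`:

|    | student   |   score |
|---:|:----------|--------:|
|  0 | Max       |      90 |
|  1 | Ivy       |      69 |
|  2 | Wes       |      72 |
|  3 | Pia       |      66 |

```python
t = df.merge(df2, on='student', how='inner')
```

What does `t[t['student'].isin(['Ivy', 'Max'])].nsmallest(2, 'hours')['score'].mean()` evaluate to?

79.5

merge on 'student' (how='inner') → 6 rows:
  student  hours  score
0     Ivy     10     69
1     Pia     23     66
2     Max     13     90
3     Ivy     34     69
4     Pia     11     66
5     Wes     24     72
filter rows where student in ['Ivy', 'Max']:
  student  hours  score
0     Ivy     10     69
2     Max     13     90
3     Ivy     34     69
take 2 rows with smallest hours:
  student  hours  score
0     Ivy     10     69
2     Max     13     90
The mean of column 'score' is 79.5.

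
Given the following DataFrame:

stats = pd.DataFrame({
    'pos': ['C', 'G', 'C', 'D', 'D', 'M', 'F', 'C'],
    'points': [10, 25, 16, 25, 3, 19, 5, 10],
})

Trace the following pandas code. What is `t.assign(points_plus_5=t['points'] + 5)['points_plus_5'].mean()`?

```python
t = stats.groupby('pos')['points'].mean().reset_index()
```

20.0

group by pos, mean of points:
pos
C    12.0
D    14.0
F     5.0
G    25.0
M    19.0
Name: points, dtype: float64
reset_index():
  pos  points
0   C    12.0
1   D    14.0
2   F     5.0
3   G    25.0
4   M    19.0
add column points_plus_5 = t['points'] + 5:
  pos  points  points_plus_5
0   C    12.0           17.0
1   D    14.0           19.0
2   F     5.0           10.0
3   G    25.0           30.0
4   M    19.0           24.0
mean of column 'points_plus_5' → 20.0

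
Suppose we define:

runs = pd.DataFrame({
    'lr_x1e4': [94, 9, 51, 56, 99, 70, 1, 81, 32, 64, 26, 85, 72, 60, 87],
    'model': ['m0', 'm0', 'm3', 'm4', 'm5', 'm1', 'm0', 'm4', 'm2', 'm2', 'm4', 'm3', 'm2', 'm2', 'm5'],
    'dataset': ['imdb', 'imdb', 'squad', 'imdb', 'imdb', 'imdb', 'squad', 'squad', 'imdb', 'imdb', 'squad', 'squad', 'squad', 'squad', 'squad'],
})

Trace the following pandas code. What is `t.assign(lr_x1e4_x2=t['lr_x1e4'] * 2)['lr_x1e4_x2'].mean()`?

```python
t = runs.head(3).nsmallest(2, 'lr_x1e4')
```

take first 3 rows:
   lr_x1e4 model dataset
0       94    m0    imdb
1        9    m0    imdb
2       51    m3   squad
take 2 rows with smallest lr_x1e4:
   lr_x1e4 model dataset
1        9    m0    imdb
2       51    m3   squad
add column lr_x1e4_x2 = t['lr_x1e4'] * 2:
   lr_x1e4 model dataset  lr_x1e4_x2
1        9    m0    imdb          18
2       51    m3   squad         102
mean of column 'lr_x1e4_x2' → 60.0

60.0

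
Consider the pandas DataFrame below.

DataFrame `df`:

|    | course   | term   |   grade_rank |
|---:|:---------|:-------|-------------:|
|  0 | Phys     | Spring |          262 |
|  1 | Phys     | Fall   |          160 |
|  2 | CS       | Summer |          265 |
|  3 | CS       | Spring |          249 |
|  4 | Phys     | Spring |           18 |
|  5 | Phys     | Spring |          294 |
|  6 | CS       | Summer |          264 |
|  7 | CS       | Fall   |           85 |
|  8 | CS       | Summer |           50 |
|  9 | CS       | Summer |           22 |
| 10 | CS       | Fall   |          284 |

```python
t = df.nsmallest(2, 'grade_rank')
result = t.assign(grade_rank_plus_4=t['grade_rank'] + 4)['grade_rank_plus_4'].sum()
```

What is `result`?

take 2 rows with smallest grade_rank:
  course    term  grade_rank
4   Phys  Spring          18
9     CS  Summer          22
add column grade_rank_plus_4 = t['grade_rank'] + 4:
  course    term  grade_rank  grade_rank_plus_4
4   Phys  Spring          18                 22
9     CS  Summer          22                 26
Reading off the sum of column 'grade_rank_plus_4', we get 48.

48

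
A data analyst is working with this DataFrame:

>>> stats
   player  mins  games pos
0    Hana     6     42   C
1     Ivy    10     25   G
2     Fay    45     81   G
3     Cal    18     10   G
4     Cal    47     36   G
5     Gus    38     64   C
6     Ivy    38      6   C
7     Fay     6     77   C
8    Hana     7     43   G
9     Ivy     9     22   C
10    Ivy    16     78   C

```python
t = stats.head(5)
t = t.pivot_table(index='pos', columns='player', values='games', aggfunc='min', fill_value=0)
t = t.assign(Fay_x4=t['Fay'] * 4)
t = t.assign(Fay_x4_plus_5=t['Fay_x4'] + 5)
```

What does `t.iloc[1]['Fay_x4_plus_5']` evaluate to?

329

take first 5 rows:
  player  mins  games pos
0   Hana     6     42   C
1    Ivy    10     25   G
2    Fay    45     81   G
3    Cal    18     10   G
4    Cal    47     36   G
pivot: rows=pos, cols=player, min(games):
player  Cal  Fay  Hana  Ivy
pos                        
C         0    0    42    0
G        10   81     0   25
add column Fay_x4 = t['Fay'] * 4:
player  Cal  Fay  Hana  Ivy  Fay_x4
pos                                
C         0    0    42    0       0
G        10   81     0   25     324
add column Fay_x4_plus_5 = t['Fay_x4'] + 5:
player  Cal  Fay  Hana  Ivy  Fay_x4  Fay_x4_plus_5
pos                                               
C         0    0    42    0       0              5
G        10   81     0   25     324            329
Reading off the value at position 1, column 'Fay_x4_plus_5', we get 329.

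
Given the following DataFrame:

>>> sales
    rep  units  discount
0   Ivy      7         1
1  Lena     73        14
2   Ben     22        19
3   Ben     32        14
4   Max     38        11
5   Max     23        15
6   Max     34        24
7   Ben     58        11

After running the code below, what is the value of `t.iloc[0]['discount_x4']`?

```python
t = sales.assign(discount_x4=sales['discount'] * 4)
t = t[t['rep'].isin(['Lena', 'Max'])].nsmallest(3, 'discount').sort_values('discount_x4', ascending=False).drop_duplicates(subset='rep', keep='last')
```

add column discount_x4 = sales['discount'] * 4:
    rep  units  discount  discount_x4
0   Ivy      7         1            4
1  Lena     73        14           56
2   Ben     22        19           76
3   Ben     32        14           56
4   Max     38        11           44
5   Max     23        15           60
6   Max     34        24           96
7   Ben     58        11           44
filter rows where rep in ['Lena', 'Max']:
    rep  units  discount  discount_x4
1  Lena     73        14           56
4   Max     38        11           44
5   Max     23        15           60
6   Max     34        24           96
take 3 rows with smallest discount:
    rep  units  discount  discount_x4
4   Max     38        11           44
1  Lena     73        14           56
5   Max     23        15           60
sort by discount_x4 descending:
    rep  units  discount  discount_x4
5   Max     23        15           60
1  Lena     73        14           56
4   Max     38        11           44
drop duplicate rep (keep=last):
    rep  units  discount  discount_x4
1  Lena     73        14           56
4   Max     38        11           44
The value at position 0, column 'discount_x4' is 56.

56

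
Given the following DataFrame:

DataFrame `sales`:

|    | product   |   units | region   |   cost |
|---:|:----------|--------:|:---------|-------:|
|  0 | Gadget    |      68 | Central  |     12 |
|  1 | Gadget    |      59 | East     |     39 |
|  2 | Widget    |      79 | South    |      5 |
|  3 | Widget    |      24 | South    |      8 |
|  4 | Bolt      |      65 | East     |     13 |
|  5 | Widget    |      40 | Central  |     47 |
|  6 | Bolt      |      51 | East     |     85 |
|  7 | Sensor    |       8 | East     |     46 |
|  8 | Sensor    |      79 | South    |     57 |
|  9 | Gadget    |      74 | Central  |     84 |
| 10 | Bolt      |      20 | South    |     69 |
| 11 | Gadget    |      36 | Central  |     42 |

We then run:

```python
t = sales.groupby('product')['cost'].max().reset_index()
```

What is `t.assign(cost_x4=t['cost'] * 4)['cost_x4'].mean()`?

group by product, max of cost:
product
Bolt      85
Gadget    84
Sensor    57
Widget    47
Name: cost, dtype: int64
reset_index():
  product  cost
0    Bolt    85
1  Gadget    84
2  Sensor    57
3  Widget    47
add column cost_x4 = t['cost'] * 4:
  product  cost  cost_x4
0    Bolt    85      340
1  Gadget    84      336
2  Sensor    57      228
3  Widget    47      188

273.0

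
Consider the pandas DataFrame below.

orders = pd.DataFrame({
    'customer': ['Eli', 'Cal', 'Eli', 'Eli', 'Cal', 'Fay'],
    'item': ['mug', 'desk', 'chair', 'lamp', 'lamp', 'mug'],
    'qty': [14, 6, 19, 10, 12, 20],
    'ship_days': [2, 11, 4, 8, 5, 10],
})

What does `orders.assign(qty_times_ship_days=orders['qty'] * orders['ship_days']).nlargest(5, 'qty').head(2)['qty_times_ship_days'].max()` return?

200

add column qty_times_ship_days = orders['qty'] * orders['ship_days']:
  customer   item  qty  ship_days  qty_times_ship_days
0      Eli    mug   14          2                   28
1      Cal   desk    6         11                   66
2      Eli  chair   19          4                   76
3      Eli   lamp   10          8                   80
4      Cal   lamp   12          5                   60
5      Fay    mug   20         10                  200
take 5 rows with largest qty:
  customer   item  qty  ship_days  qty_times_ship_days
5      Fay    mug   20         10                  200
2      Eli  chair   19          4                   76
0      Eli    mug   14          2                   28
4      Cal   lamp   12          5                   60
3      Eli   lamp   10          8                   80
take first 2 rows:
  customer   item  qty  ship_days  qty_times_ship_days
5      Fay    mug   20         10                  200
2      Eli  chair   19          4                   76
The max of column 'qty_times_ship_days' is 200.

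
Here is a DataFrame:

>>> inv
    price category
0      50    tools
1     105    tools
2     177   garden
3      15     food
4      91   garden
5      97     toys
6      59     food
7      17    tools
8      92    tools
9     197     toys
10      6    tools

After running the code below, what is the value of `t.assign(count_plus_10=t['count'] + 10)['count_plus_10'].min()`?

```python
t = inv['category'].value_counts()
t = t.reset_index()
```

12

value_counts of category:
category
tools     5
garden    2
food      2
toys      2
Name: count, dtype: int64
reset_index():
  category  count
0    tools      5
1   garden      2
2     food      2
3     toys      2
add column count_plus_10 = t['count'] + 10:
  category  count  count_plus_10
0    tools      5             15
1   garden      2             12
2     food      2             12
3     toys      2             12
Hence 12.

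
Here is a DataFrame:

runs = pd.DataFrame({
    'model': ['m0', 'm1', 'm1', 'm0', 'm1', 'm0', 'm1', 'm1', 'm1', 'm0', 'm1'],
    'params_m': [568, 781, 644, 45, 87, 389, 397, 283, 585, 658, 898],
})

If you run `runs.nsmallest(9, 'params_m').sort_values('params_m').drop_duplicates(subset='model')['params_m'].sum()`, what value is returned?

take 9 rows with smallest params_m:
  model  params_m
3    m0        45
4    m1        87
7    m1       283
5    m0       389
6    m1       397
0    m0       568
8    m1       585
2    m1       644
9    m0       658
sort by params_m:
  model  params_m
3    m0        45
4    m1        87
7    m1       283
5    m0       389
6    m1       397
0    m0       568
8    m1       585
2    m1       644
9    m0       658
drop duplicate model (keep=first):
  model  params_m
3    m0        45
4    m1        87
Reading off the sum of column 'params_m', we get 132.

132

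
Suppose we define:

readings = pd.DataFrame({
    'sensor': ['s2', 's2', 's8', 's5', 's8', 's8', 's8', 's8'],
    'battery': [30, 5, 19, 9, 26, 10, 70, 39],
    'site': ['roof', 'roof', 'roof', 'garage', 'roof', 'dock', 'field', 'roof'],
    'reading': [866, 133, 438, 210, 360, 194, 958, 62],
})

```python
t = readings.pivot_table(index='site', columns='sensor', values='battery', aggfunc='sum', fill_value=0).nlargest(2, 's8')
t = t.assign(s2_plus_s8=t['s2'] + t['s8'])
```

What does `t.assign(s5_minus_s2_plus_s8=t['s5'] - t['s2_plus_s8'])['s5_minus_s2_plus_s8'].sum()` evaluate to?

pivot: rows=site, cols=sensor, sum(battery):
sensor  s2  s5  s8
site              
dock     0   0  10
field    0   0  70
garage   0   9   0
roof    35   0  84
take 2 rows with largest s8:
sensor  s2  s5  s8
site              
roof    35   0  84
field    0   0  70
add column s2_plus_s8 = t['s2'] + t['s8']:
sensor  s2  s5  s8  s2_plus_s8
site                          
roof    35   0  84         119
field    0   0  70          70
add column s5_minus_s2_plus_s8 = t['s5'] - t['s2_plus_s8']:
sensor  s2  s5  s8  s2_plus_s8  s5_minus_s2_plus_s8
site                                               
roof    35   0  84         119                 -119
field    0   0  70          70                  -70
Hence -189.

-189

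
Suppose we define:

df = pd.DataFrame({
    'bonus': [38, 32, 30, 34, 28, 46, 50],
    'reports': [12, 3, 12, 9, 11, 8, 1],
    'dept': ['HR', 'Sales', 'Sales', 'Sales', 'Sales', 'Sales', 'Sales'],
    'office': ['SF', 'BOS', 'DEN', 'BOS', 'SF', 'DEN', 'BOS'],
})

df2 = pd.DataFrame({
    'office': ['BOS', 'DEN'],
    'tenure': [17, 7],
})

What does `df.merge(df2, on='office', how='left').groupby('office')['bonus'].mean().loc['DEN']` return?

merge on 'office' (how='left') → 7 rows:
   bonus  reports   dept office  tenure
0     38       12     HR     SF     NaN
1     32        3  Sales    BOS    17.0
2     30       12  Sales    DEN     7.0
3     34        9  Sales    BOS    17.0
4     28       11  Sales     SF     NaN
5     46        8  Sales    DEN     7.0
6     50        1  Sales    BOS    17.0
group by office, mean of bonus:
office
BOS    38.666667
DEN    38.000000
SF     33.000000
Name: bonus, dtype: float64
Reading off the value at index 'DEN', we get 38.0.

38.0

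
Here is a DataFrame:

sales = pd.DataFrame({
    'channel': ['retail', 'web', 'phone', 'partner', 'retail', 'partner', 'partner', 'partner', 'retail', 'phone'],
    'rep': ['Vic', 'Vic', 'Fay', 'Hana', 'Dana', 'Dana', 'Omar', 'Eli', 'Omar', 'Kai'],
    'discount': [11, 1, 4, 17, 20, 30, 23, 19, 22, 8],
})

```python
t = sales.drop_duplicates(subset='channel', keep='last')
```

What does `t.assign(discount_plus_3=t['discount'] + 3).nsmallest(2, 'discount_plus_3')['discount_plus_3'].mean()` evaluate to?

7.5

drop duplicate channel (keep=last):
   channel   rep  discount
1      web   Vic         1
7  partner   Eli        19
8   retail  Omar        22
9    phone   Kai         8
add column discount_plus_3 = t['discount'] + 3:
   channel   rep  discount  discount_plus_3
1      web   Vic         1                4
7  partner   Eli        19               22
8   retail  Omar        22               25
9    phone   Kai         8               11
take 2 rows with smallest discount_plus_3:
  channel  rep  discount  discount_plus_3
1     web  Vic         1                4
9   phone  Kai         8               11
Then the mean of column 'discount_plus_3': 7.5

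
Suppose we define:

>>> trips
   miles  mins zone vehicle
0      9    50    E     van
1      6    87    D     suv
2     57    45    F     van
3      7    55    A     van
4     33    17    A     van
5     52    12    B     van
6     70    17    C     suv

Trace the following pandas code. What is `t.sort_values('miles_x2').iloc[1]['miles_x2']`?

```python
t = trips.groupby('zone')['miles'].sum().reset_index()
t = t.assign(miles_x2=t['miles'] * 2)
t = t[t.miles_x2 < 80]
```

18

group by zone, sum of miles:
zone
A    40
B    52
C    70
D     6
E     9
F    57
Name: miles, dtype: int64
reset_index():
  zone  miles
0    A     40
1    B     52
2    C     70
3    D      6
4    E      9
5    F     57
add column miles_x2 = t['miles'] * 2:
  zone  miles  miles_x2
0    A     40        80
1    B     52       104
2    C     70       140
3    D      6        12
4    E      9        18
5    F     57       114
filter rows where miles_x2 < 80:
  zone  miles  miles_x2
3    D      6        12
4    E      9        18
sort by miles_x2:
  zone  miles  miles_x2
3    D      6        12
4    E      9        18
So iloc[1]['miles_x2'] = 18.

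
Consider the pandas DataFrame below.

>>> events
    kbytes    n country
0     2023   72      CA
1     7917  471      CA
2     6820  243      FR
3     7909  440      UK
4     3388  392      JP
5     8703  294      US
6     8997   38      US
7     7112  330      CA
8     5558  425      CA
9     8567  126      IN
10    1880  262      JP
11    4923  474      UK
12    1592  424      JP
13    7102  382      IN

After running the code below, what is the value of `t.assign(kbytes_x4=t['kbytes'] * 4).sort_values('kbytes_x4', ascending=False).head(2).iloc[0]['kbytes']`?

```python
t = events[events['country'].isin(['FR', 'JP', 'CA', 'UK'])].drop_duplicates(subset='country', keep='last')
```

filter rows where country in ['FR', 'JP', 'CA', 'UK']:
    kbytes    n country
0     2023   72      CA
1     7917  471      CA
2     6820  243      FR
3     7909  440      UK
4     3388  392      JP
7     7112  330      CA
8     5558  425      CA
10    1880  262      JP
11    4923  474      UK
12    1592  424      JP
drop duplicate country (keep=last):
    kbytes    n country
2     6820  243      FR
8     5558  425      CA
11    4923  474      UK
12    1592  424      JP
add column kbytes_x4 = t['kbytes'] * 4:
    kbytes    n country  kbytes_x4
2     6820  243      FR      27280
8     5558  425      CA      22232
11    4923  474      UK      19692
12    1592  424      JP       6368
sort by kbytes_x4 descending:
    kbytes    n country  kbytes_x4
2     6820  243      FR      27280
8     5558  425      CA      22232
11    4923  474      UK      19692
12    1592  424      JP       6368
take first 2 rows:
   kbytes    n country  kbytes_x4
2    6820  243      FR      27280
8    5558  425      CA      22232
Then the value at position 0, column 'kbytes': 6820

6820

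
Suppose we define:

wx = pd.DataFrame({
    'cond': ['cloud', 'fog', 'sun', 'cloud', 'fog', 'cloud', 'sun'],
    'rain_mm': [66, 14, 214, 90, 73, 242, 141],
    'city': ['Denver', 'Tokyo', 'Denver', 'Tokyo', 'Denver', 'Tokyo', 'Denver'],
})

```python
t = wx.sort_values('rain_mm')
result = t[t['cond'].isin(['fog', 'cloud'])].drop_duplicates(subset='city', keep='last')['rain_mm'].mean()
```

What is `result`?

sort by rain_mm:
    cond  rain_mm    city
1    fog       14   Tokyo
0  cloud       66  Denver
4    fog       73  Denver
3  cloud       90   Tokyo
6    sun      141  Denver
2    sun      214  Denver
5  cloud      242   Tokyo
filter rows where cond in ['fog', 'cloud']:
    cond  rain_mm    city
1    fog       14   Tokyo
0  cloud       66  Denver
4    fog       73  Denver
3  cloud       90   Tokyo
5  cloud      242   Tokyo
drop duplicate city (keep=last):
    cond  rain_mm    city
4    fog       73  Denver
5  cloud      242   Tokyo
Taking the mean of column 'rain_mm' gives 157.5.

157.5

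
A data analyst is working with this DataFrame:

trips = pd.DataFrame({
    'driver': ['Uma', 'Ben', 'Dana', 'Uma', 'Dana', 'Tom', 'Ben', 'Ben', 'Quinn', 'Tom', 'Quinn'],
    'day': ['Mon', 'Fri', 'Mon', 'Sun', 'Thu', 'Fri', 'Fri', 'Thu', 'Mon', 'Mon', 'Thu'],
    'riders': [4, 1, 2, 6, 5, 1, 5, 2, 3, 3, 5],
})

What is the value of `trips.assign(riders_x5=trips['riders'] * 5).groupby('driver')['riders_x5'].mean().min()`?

add column riders_x5 = trips['riders'] * 5:
   driver  day  riders  riders_x5
0     Uma  Mon       4         20
1     Ben  Fri       1          5
2    Dana  Mon       2         10
3     Uma  Sun       6         30
4    Dana  Thu       5         25
5     Tom  Fri       1          5
6     Ben  Fri       5         25
7     Ben  Thu       2         10
8   Quinn  Mon       3         15
9     Tom  Mon       3         15
10  Quinn  Thu       5         25
group by driver, mean of riders_x5:
driver
Ben      13.333333
Dana     17.500000
Quinn    20.000000
Tom      10.000000
Uma      25.000000
Name: riders_x5, dtype: float64
Reading off the min of the resulting series, we get 10.0.

10.0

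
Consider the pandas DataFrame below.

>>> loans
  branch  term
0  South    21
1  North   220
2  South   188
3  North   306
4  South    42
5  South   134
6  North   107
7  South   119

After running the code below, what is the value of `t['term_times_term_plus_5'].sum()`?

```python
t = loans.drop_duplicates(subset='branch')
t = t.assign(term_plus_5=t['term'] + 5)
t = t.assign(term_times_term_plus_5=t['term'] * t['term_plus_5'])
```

50046

drop duplicate branch (keep=first):
  branch  term
0  South    21
1  North   220
add column term_plus_5 = t['term'] + 5:
  branch  term  term_plus_5
0  South    21           26
1  North   220          225
add column term_times_term_plus_5 = t['term'] * t['term_plus_5']:
  branch  term  term_plus_5  term_times_term_plus_5
0  South    21           26                     546
1  North   220          225                   49500
Finally, sum of column 'term_times_term_plus_5' = 50046.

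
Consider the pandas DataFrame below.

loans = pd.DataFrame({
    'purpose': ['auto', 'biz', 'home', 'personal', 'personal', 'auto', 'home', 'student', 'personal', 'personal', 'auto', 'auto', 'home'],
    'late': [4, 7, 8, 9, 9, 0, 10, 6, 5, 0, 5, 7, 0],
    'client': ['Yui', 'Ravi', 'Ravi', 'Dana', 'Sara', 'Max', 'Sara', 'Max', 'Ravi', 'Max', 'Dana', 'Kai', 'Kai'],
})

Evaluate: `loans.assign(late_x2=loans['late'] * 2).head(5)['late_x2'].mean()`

14.8

add column late_x2 = loans['late'] * 2:
     purpose  late client  late_x2
0       auto     4    Yui        8
1        biz     7   Ravi       14
2       home     8   Ravi       16
3   personal     9   Dana       18
4   personal     9   Sara       18
5       auto     0    Max        0
6       home    10   Sara       20
7    student     6    Max       12
8   personal     5   Ravi       10
9   personal     0    Max        0
10      auto     5   Dana       10
11      auto     7    Kai       14
12      home     0    Kai        0
take first 5 rows:
    purpose  late client  late_x2
0      auto     4    Yui        8
1       biz     7   Ravi       14
2      home     8   Ravi       16
3  personal     9   Dana       18
4  personal     9   Sara       18
Then the mean of column 'late_x2': 14.8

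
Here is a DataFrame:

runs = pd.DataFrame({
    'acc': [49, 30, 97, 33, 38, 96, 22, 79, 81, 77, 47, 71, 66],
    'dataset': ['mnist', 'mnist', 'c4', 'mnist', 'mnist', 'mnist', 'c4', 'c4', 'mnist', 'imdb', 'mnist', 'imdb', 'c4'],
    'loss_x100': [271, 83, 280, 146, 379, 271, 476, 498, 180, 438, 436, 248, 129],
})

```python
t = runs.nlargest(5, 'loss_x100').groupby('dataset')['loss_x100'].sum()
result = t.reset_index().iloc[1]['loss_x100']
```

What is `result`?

take 5 rows with largest loss_x100:
    acc dataset  loss_x100
7    79      c4        498
6    22      c4        476
9    77    imdb        438
10   47   mnist        436
4    38   mnist        379
group by dataset, sum of loss_x100:
dataset
c4       974
imdb     438
mnist    815
Name: loss_x100, dtype: int64
reset_index():
  dataset  loss_x100
0      c4        974
1    imdb        438
2   mnist        815
Hence 438.

438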